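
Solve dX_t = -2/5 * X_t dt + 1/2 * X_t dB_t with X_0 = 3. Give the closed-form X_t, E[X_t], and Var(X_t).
X_t = 3 * exp((-21/40) t + (1/2) B_t); E[X_t] = 3*exp(-2*t/5); Var(X_t) = (9*exp(t/4) - 9)*exp(-4*t/5)

For GBM dX = mu X dt + sigma X dB with X_0 = x_0, apply Itô to Y = log X: dY = (mu - sigma^2/2) dt + sigma dB, so Y_t = log(x_0) + (mu - sigma^2/2) t + sigma B_t and hence X_t = x_0 * exp((mu - sigma^2/2) t + sigma B_t).
With mu = -2/5, sigma = 1/2, x_0 = 3, this gives:
  X_t = 3 * exp((-21/40) * t + (1/2) * B_t).
Since sigma*B_t ~ Normal(0, sigma^2 t), E[exp(sigma*B_t)] = exp(sigma^2 t / 2); so E[X_t] = x_0 * exp((mu - sigma^2/2) t) * exp(sigma^2 t / 2) = x_0 * exp(mu t) = 3*exp(-2*t/5).
Var(X_t) = E[X_t^2] - (E[X_t])^2 = x_0^2 * exp(2 mu t) * (exp(sigma^2 t) - 1) = (9*exp(t/4) - 9)*exp(-4*t/5).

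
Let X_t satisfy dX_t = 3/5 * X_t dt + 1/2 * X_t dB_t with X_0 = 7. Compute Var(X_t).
Var(X_t) = 49*(exp(t/4) - 1)*exp(6*t/5)

For GBM dX = mu X dt + sigma X dB with X_0 = x_0, apply Itô to Y = log X: dY = (mu - sigma^2/2) dt + sigma dB, so Y_t = log(x_0) + (mu - sigma^2/2) t + sigma B_t and hence X_t = x_0 * exp((mu - sigma^2/2) t + sigma B_t).
With mu = 3/5, sigma = 1/2, x_0 = 7, this gives:
  X_t = 7 * exp((19/40) * t + (1/2) * B_t).
Since sigma*B_t ~ Normal(0, sigma^2 t), E[exp(sigma*B_t)] = exp(sigma^2 t / 2); so E[X_t] = x_0 * exp((mu - sigma^2/2) t) * exp(sigma^2 t / 2) = x_0 * exp(mu t) = 7*exp(3*t/5).
Var(X_t) = E[X_t^2] - (E[X_t])^2 = x_0^2 * exp(2 mu t) * (exp(sigma^2 t) - 1) = 49*(exp(t/4) - 1)*exp(6*t/5).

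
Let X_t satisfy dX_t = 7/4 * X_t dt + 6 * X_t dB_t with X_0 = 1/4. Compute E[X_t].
E[X_t] = exp(7*t/4)/4

For GBM dX = mu X dt + sigma X dB with X_0 = x_0, apply Itô to Y = log X: dY = (mu - sigma^2/2) dt + sigma dB, so Y_t = log(x_0) + (mu - sigma^2/2) t + sigma B_t and hence X_t = x_0 * exp((mu - sigma^2/2) t + sigma B_t).
With mu = 7/4, sigma = 6, x_0 = 1/4, this gives:
  X_t = 1/4 * exp((-65/4) * t + (6) * B_t).
Since sigma*B_t ~ Normal(0, sigma^2 t), E[exp(sigma*B_t)] = exp(sigma^2 t / 2); so E[X_t] = x_0 * exp((mu - sigma^2/2) t) * exp(sigma^2 t / 2) = x_0 * exp(mu t) = exp(7*t/4)/4.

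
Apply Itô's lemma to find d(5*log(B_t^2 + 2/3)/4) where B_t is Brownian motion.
d(5*log(B_t^2 + 2/3)/4) = (15*(2 - 3*B_t^2)/(4*(3*B_t^2 + 2)^2)) dt + (15*B_t/(2*(3*B_t^2 + 2))) dB_t

Itô's formula for f(B_t) gives d f(B_t) = f'(B_t) dB_t + (1/2) f''(B_t) dt. Compute derivatives of f(x) = 5*log(x^2 + 2/3)/4:
  f'(x)  = 15*x/(2*(3*x^2 + 2))
  f''(x) = 15*(2 - 3*x^2)/(2*(3*x^2 + 2)^2)
Substitute x = B_t and multiply the f'' term by 1/2:
  drift     = (1/2) * (15*(2 - 3*x^2)/(2*(3*x^2 + 2)^2)) evaluated at B_t = 15*(2 - 3*B_t^2)/(4*(3*B_t^2 + 2)^2)
  diffusion = (15*x/(2*(3*x^2 + 2))) evaluated at B_t = 15*B_t/(2*(3*B_t^2 + 2))
Therefore d(5*log(B_t^2 + 2/3)/4) = (15*(2 - 3*B_t^2)/(4*(3*B_t^2 + 2)^2)) dt + (15*B_t/(2*(3*B_t^2 + 2))) dB_t.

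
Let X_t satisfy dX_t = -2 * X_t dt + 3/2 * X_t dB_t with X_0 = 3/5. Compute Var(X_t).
Var(X_t) = (9*exp(9*t/4) - 9)*exp(-4*t)/25

For GBM dX = mu X dt + sigma X dB with X_0 = x_0, apply Itô to Y = log X: dY = (mu - sigma^2/2) dt + sigma dB, so Y_t = log(x_0) + (mu - sigma^2/2) t + sigma B_t and hence X_t = x_0 * exp((mu - sigma^2/2) t + sigma B_t).
With mu = -2, sigma = 3/2, x_0 = 3/5, this gives:
  X_t = 3/5 * exp((-25/8) * t + (3/2) * B_t).
Since sigma*B_t ~ Normal(0, sigma^2 t), E[exp(sigma*B_t)] = exp(sigma^2 t / 2); so E[X_t] = x_0 * exp((mu - sigma^2/2) t) * exp(sigma^2 t / 2) = x_0 * exp(mu t) = 3*exp(-2*t)/5.
Var(X_t) = E[X_t^2] - (E[X_t])^2 = x_0^2 * exp(2 mu t) * (exp(sigma^2 t) - 1) = (9*exp(9*t/4) - 9)*exp(-4*t)/25.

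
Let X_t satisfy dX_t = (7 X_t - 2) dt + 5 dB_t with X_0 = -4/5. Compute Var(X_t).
Var(X_t) = 25*exp(14*t)/14 - 25/14

The variance V(t) = Var(X_t) satisfies V'(t) = 2 a V(t) + c^2 with V(0) = 0 (drift coefficient is linear in X, diffusion is constant). With a = 7, c = 5, the solution is
  V(t) = (c^2 / (2 a)) * (exp(2 a t) - 1)
       = (5^2 / (2*7)) * (exp(14 t) - 1)
       = 25*exp(14*t)/14 - 25/14.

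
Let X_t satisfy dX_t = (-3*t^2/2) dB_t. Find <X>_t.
<X>_t = 9*t^5/20

For an Itô process dX_t = a(t) dt + b(t) dB_t, the quadratic variation is <X>_t = int_0^t b(s)^2 ds (the drift term does not contribute). Here b(s) = -3*s^2/2, so
  b(s)^2 = 9*s^4/4.
Integrating from 0 to t:
  <X>_t = int_0^t (9*s^4/4) ds = 9*t^5/20.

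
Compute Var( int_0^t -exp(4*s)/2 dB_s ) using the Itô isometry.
Var = exp(8*t)/32 - 1/32

The Itô integral of a deterministic integrand f(s) has mean 0 because each increment f(s) * (B_{s+ds} - B_s) has mean 0. By the Itô isometry:
  Var( int_0^t f(s) dB_s ) = E[ (int_0^t f(s) dB_s)^2 ] = int_0^t f(s)^2 ds.
Here f(s) = -exp(4*s)/2, so f(s)^2 = exp(8*s)/4. Integrate:
  int_0^t (exp(8*s)/4) ds = exp(8*t)/32 - 1/32.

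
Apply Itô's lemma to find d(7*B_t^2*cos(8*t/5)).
d(7*B_t^2*cos(8*t/5)) = (-56*B_t^2*sin(8*t/5)/5 + 7*cos(8*t/5)) dt + (14*B_t*cos(8*t/5)) dB_t

Itô's formula for f(t, x): d f(t, B_t) = (f_t + (1/2) f_xx) dt + f_x dB_t. Compute partials of f(t, x) = 7*x^2*cos(8*t/5):
  f_t(t,x)  = -56*x^2*sin(8*t/5)/5
  f_x(t,x)  = 14*x*cos(8*t/5)
  f_xx(t,x) = 14*cos(8*t/5)
Assemble drift = f_t + (1/2) f_xx = -56*x^2*sin(8*t/5)/5 + 7*cos(8*t/5) and diffusion = f_x = 14*x*cos(8*t/5). Substituting x = B_t:
  d(7*B_t^2*cos(8*t/5)) = (-56*B_t^2*sin(8*t/5)/5 + 7*cos(8*t/5)) dt + (14*B_t*cos(8*t/5)) dB_t.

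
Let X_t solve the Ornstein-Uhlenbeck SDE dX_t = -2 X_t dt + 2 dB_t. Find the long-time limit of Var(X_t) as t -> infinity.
lim Var(X_t) = 1

The OU SDE dX = -theta X dt + sigma dB admits the integrating factor exp(theta t): d(exp(theta t) X_t) = sigma exp(theta t) dB_t. Integrating from 0 to t gives X_t = x_0 * exp(-theta t) + sigma * int_0^t exp(-theta (t-s)) dB_s for any initial x_0. The Itô integral has variance (by the Itô isometry) sigma^2 * int_0^t exp(-2 theta (t - s)) ds = sigma^2 * (1 - exp(-2 theta t)) / (2 theta), independent of x_0.
With theta = 2, sigma = 2:
  Var(X_t) = (2)^2 * (1 - exp(-2*2 t)) / (2 * 2) = 1 - exp(-4*t).
As t -> infinity, exp(-2*2 t) -> 0, so the stationary variance is sigma^2 / (2 theta) = 1.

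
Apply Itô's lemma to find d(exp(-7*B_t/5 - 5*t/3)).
d(exp(-7*B_t/5 - 5*t/3)) = (-103*exp(-7*B_t/5 - 5*t/3)/150) dt + (-7*exp(-7*B_t/5 - 5*t/3)/5) dB_t

Itô's formula for f(t, x): d f(t, B_t) = (f_t + (1/2) f_xx) dt + f_x dB_t. Compute partials of f(t, x) = exp(-5*t/3 - 7*x/5):
  f_t(t,x)  = -5*exp(-5*t/3 - 7*x/5)/3
  f_x(t,x)  = -7*exp(-5*t/3 - 7*x/5)/5
  f_xx(t,x) = 49*exp(-5*t/3 - 7*x/5)/25
Assemble drift = f_t + (1/2) f_xx = -103*exp(-5*t/3 - 7*x/5)/150 and diffusion = f_x = -7*exp(-5*t/3 - 7*x/5)/5. Substituting x = B_t:
  d(exp(-7*B_t/5 - 5*t/3)) = (-103*exp(-7*B_t/5 - 5*t/3)/150) dt + (-7*exp(-7*B_t/5 - 5*t/3)/5) dB_t.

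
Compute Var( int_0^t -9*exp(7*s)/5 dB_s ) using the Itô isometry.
Var = 81*exp(14*t)/350 - 81/350

The Itô integral of a deterministic integrand f(s) has mean 0 because each increment f(s) * (B_{s+ds} - B_s) has mean 0. By the Itô isometry:
  Var( int_0^t f(s) dB_s ) = E[ (int_0^t f(s) dB_s)^2 ] = int_0^t f(s)^2 ds.
Here f(s) = -9*exp(7*s)/5, so f(s)^2 = 81*exp(14*s)/25. Integrate:
  int_0^t (81*exp(14*s)/25) ds = 81*exp(14*t)/350 - 81/350.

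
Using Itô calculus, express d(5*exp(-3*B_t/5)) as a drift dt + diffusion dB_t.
d(5*exp(-3*B_t/5)) = (9*exp(-3*B_t/5)/10) dt + (-3*exp(-3*B_t/5)) dB_t

Itô's formula for f(B_t) gives d f(B_t) = f'(B_t) dB_t + (1/2) f''(B_t) dt. Compute derivatives of f(x) = 5*exp(-3*x/5):
  f'(x)  = -3*exp(-3*x/5)
  f''(x) = 9*exp(-3*x/5)/5
Substitute x = B_t and multiply the f'' term by 1/2:
  drift     = (1/2) * (9*exp(-3*x/5)/5) evaluated at B_t = 9*exp(-3*B_t/5)/10
  diffusion = (-3*exp(-3*x/5)) evaluated at B_t = -3*exp(-3*B_t/5)
Therefore d(5*exp(-3*B_t/5)) = (9*exp(-3*B_t/5)/10) dt + (-3*exp(-3*B_t/5)) dB_t.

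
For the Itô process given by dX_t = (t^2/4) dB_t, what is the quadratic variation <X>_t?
<X>_t = t^5/80

For an Itô process dX_t = a(t) dt + b(t) dB_t, the quadratic variation is <X>_t = int_0^t b(s)^2 ds (the drift term does not contribute). Here b(s) = s^2/4, so
  b(s)^2 = s^4/16.
Integrating from 0 to t:
  <X>_t = int_0^t (s^4/16) ds = t^5/80.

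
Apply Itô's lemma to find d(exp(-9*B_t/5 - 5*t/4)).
d(exp(-9*B_t/5 - 5*t/4)) = (37*exp(-9*B_t/5 - 5*t/4)/100) dt + (-9*exp(-9*B_t/5 - 5*t/4)/5) dB_t

Itô's formula for f(t, x): d f(t, B_t) = (f_t + (1/2) f_xx) dt + f_x dB_t. Compute partials of f(t, x) = exp(-5*t/4 - 9*x/5):
  f_t(t,x)  = -5*exp(-5*t/4 - 9*x/5)/4
  f_x(t,x)  = -9*exp(-5*t/4 - 9*x/5)/5
  f_xx(t,x) = 81*exp(-5*t/4 - 9*x/5)/25
Assemble drift = f_t + (1/2) f_xx = 37*exp(-5*t/4 - 9*x/5)/100 and diffusion = f_x = -9*exp(-5*t/4 - 9*x/5)/5. Substituting x = B_t:
  d(exp(-9*B_t/5 - 5*t/4)) = (37*exp(-9*B_t/5 - 5*t/4)/100) dt + (-9*exp(-9*B_t/5 - 5*t/4)/5) dB_t.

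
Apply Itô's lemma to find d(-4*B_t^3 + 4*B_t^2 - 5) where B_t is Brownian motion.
d(-4*B_t^3 + 4*B_t^2 - 5) = (4 - 12*B_t) dt + (4*B_t*(2 - 3*B_t)) dB_t

Itô's formula for f(B_t) gives d f(B_t) = f'(B_t) dB_t + (1/2) f''(B_t) dt. Compute derivatives of f(x) = -4*x^3 + 4*x^2 - 5:
  f'(x)  = 4*x*(2 - 3*x)
  f''(x) = 8 - 24*x
Substitute x = B_t and multiply the f'' term by 1/2:
  drift     = (1/2) * (8 - 24*x) evaluated at B_t = 4 - 12*B_t
  diffusion = (4*x*(2 - 3*x)) evaluated at B_t = 4*B_t*(2 - 3*B_t)
Therefore d(-4*B_t^3 + 4*B_t^2 - 5) = (4 - 12*B_t) dt + (4*B_t*(2 - 3*B_t)) dB_t.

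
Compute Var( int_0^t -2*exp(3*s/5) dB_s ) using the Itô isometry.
Var = 10*exp(6*t/5)/3 - 10/3

The Itô integral of a deterministic integrand f(s) has mean 0 because each increment f(s) * (B_{s+ds} - B_s) has mean 0. By the Itô isometry:
  Var( int_0^t f(s) dB_s ) = E[ (int_0^t f(s) dB_s)^2 ] = int_0^t f(s)^2 ds.
Here f(s) = -2*exp(3*s/5), so f(s)^2 = 4*exp(6*s/5). Integrate:
  int_0^t (4*exp(6*s/5)) ds = 10*exp(6*t/5)/3 - 10/3.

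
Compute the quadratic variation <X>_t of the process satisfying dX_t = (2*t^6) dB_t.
<X>_t = 4*t^13/13

For an Itô process dX_t = a(t) dt + b(t) dB_t, the quadratic variation is <X>_t = int_0^t b(s)^2 ds (the drift term does not contribute). Here b(s) = 2*s^6, so
  b(s)^2 = 4*s^12.
Integrating from 0 to t:
  <X>_t = int_0^t (4*s^12) ds = 4*t^13/13.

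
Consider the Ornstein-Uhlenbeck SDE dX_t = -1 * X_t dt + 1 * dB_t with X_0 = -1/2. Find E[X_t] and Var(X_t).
E[X_t] = -exp(-t)/2; Var(X_t) = 1/2 - exp(-2*t)/2

The OU SDE dX = -theta X dt + sigma dB admits the integrating factor exp(theta t): d(exp(theta t) X_t) = sigma exp(theta t) dB_t. Integrating from 0 to t:
  X_t = x_0 * exp(-theta t) + sigma * int_0^t exp(-theta (t-s)) dB_s.
The Itô integral has mean 0 and (by the Itô isometry) variance sigma^2 * int_0^t exp(-2 theta (t - s)) ds = sigma^2 * (1 - exp(-2 theta t)) / (2 theta).
With theta = 1, sigma = 1, x_0 = -1/2:
  E[X_t] = -1/2 * exp(-1 t) = -exp(-t)/2
  Var(X_t) = (1)^2 * (1 - exp(-2*1 t)) / (2 * 1) = 1/2 - exp(-2*t)/2.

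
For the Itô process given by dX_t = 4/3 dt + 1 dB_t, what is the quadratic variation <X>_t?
<X>_t = t

For an Itô process dX_t = a(t) dt + b(t) dB_t, the quadratic variation is <X>_t = int_0^t b(s)^2 ds (the drift term does not contribute). Here b(s) = 1, so
  b(s)^2 = 1.
Integrating from 0 to t:
  <X>_t = int_0^t (1) ds = t.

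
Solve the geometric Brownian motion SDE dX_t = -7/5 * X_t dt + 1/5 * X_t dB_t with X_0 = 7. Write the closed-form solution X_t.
X_t = 7 * exp((-71/50) * t + (1/5) * B_t)

For GBM dX = mu X dt + sigma X dB with X_0 = x_0, apply Itô to Y = log X: dY = (mu - sigma^2/2) dt + sigma dB, so Y_t = log(x_0) + (mu - sigma^2/2) t + sigma B_t and hence X_t = x_0 * exp((mu - sigma^2/2) t + sigma B_t).
With mu = -7/5, sigma = 1/5, x_0 = 7, this gives:
  X_t = 7 * exp((-71/50) * t + (1/5) * B_t).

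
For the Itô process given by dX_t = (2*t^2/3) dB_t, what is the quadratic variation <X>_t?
<X>_t = 4*t^5/45

For an Itô process dX_t = a(t) dt + b(t) dB_t, the quadratic variation is <X>_t = int_0^t b(s)^2 ds (the drift term does not contribute). Here b(s) = 2*s^2/3, so
  b(s)^2 = 4*s^4/9.
Integrating from 0 to t:
  <X>_t = int_0^t (4*s^4/9) ds = 4*t^5/45.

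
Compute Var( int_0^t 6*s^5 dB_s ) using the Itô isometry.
Var = 36*t^11/11

The Itô integral of a deterministic integrand f(s) has mean 0 because each increment f(s) * (B_{s+ds} - B_s) has mean 0. By the Itô isometry:
  Var( int_0^t f(s) dB_s ) = E[ (int_0^t f(s) dB_s)^2 ] = int_0^t f(s)^2 ds.
Here f(s) = 6*s^5, so f(s)^2 = 36*s^10. Integrate:
  int_0^t (36*s^10) ds = 36*t^11/11.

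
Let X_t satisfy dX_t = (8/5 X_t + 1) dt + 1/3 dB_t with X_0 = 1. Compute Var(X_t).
Var(X_t) = 5*exp(16*t/5)/144 - 5/144

The variance V(t) = Var(X_t) satisfies V'(t) = 2 a V(t) + c^2 with V(0) = 0 (drift coefficient is linear in X, diffusion is constant). With a = 8/5, c = 1/3, the solution is
  V(t) = (c^2 / (2 a)) * (exp(2 a t) - 1)
       = ((1/3)^2 / (2*(8/5))) * (exp((16/5) t) - 1)
       = 5*exp(16*t/5)/144 - 5/144.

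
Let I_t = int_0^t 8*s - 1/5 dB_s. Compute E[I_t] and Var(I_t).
E[I_t] = 0; Var(I_t) = t*(1600*t^2 - 120*t + 3)/75

The Itô integral of a deterministic integrand f(s) has mean 0 because each increment f(s) * (B_{s+ds} - B_s) has mean 0. By the Itô isometry:
  Var( int_0^t f(s) dB_s ) = E[ (int_0^t f(s) dB_s)^2 ] = int_0^t f(s)^2 ds.
Here f(s) = 8*s - 1/5, so f(s)^2 = (40*s - 1)^2/25. Integrate:
  int_0^t ((40*s - 1)^2/25) ds = t*(1600*t^2 - 120*t + 3)/75.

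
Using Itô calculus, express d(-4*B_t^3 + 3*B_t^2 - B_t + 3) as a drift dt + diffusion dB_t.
d(-4*B_t^3 + 3*B_t^2 - B_t + 3) = (3 - 12*B_t) dt + (-12*B_t^2 + 6*B_t - 1) dB_t

Itô's formula for f(B_t) gives d f(B_t) = f'(B_t) dB_t + (1/2) f''(B_t) dt. Compute derivatives of f(x) = -4*x^3 + 3*x^2 - x + 3:
  f'(x)  = -12*x^2 + 6*x - 1
  f''(x) = 6 - 24*x
Substitute x = B_t and multiply the f'' term by 1/2:
  drift     = (1/2) * (6 - 24*x) evaluated at B_t = 3 - 12*B_t
  diffusion = (-12*x^2 + 6*x - 1) evaluated at B_t = -12*B_t^2 + 6*B_t - 1
Therefore d(-4*B_t^3 + 3*B_t^2 - B_t + 3) = (3 - 12*B_t) dt + (-12*B_t^2 + 6*B_t - 1) dB_t.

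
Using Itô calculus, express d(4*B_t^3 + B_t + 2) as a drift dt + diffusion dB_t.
d(4*B_t^3 + B_t + 2) = (12*B_t) dt + (12*B_t^2 + 1) dB_t

Itô's formula for f(B_t) gives d f(B_t) = f'(B_t) dB_t + (1/2) f''(B_t) dt. Compute derivatives of f(x) = 4*x^3 + x + 2:
  f'(x)  = 12*x^2 + 1
  f''(x) = 24*x
Substitute x = B_t and multiply the f'' term by 1/2:
  drift     = (1/2) * (24*x) evaluated at B_t = 12*B_t
  diffusion = (12*x^2 + 1) evaluated at B_t = 12*B_t^2 + 1
Therefore d(4*B_t^3 + B_t + 2) = (12*B_t) dt + (12*B_t^2 + 1) dB_t.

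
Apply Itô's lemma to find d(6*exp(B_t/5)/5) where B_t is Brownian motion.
d(6*exp(B_t/5)/5) = (3*exp(B_t/5)/125) dt + (6*exp(B_t/5)/25) dB_t

Itô's formula for f(B_t) gives d f(B_t) = f'(B_t) dB_t + (1/2) f''(B_t) dt. Compute derivatives of f(x) = 6*exp(x/5)/5:
  f'(x)  = 6*exp(x/5)/25
  f''(x) = 6*exp(x/5)/125
Substitute x = B_t and multiply the f'' term by 1/2:
  drift     = (1/2) * (6*exp(x/5)/125) evaluated at B_t = 3*exp(B_t/5)/125
  diffusion = (6*exp(x/5)/25) evaluated at B_t = 6*exp(B_t/5)/25
Therefore d(6*exp(B_t/5)/5) = (3*exp(B_t/5)/125) dt + (6*exp(B_t/5)/25) dB_t.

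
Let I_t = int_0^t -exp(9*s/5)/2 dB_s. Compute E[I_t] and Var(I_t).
E[I_t] = 0; Var(I_t) = 5*exp(18*t/5)/72 - 5/72

The Itô integral of a deterministic integrand f(s) has mean 0 because each increment f(s) * (B_{s+ds} - B_s) has mean 0. By the Itô isometry:
  Var( int_0^t f(s) dB_s ) = E[ (int_0^t f(s) dB_s)^2 ] = int_0^t f(s)^2 ds.
Here f(s) = -exp(9*s/5)/2, so f(s)^2 = exp(18*s/5)/4. Integrate:
  int_0^t (exp(18*s/5)/4) ds = 5*exp(18*t/5)/72 - 5/72.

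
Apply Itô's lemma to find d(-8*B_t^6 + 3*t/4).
d(-8*B_t^6 + 3*t/4) = (3/4 - 120*B_t^4) dt + (-48*B_t^5) dB_t

Itô's formula for f(t, x): d f(t, B_t) = (f_t + (1/2) f_xx) dt + f_x dB_t. Compute partials of f(t, x) = 3*t/4 - 8*x^6:
  f_t(t,x)  = 3/4
  f_x(t,x)  = -48*x^5
  f_xx(t,x) = -240*x^4
Assemble drift = f_t + (1/2) f_xx = 3/4 - 120*x^4 and diffusion = f_x = -48*x^5. Substituting x = B_t:
  d(-8*B_t^6 + 3*t/4) = (3/4 - 120*B_t^4) dt + (-48*B_t^5) dB_t.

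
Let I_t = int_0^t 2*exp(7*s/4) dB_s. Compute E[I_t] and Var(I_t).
E[I_t] = 0; Var(I_t) = 8*exp(7*t/2)/7 - 8/7

The Itô integral of a deterministic integrand f(s) has mean 0 because each increment f(s) * (B_{s+ds} - B_s) has mean 0. By the Itô isometry:
  Var( int_0^t f(s) dB_s ) = E[ (int_0^t f(s) dB_s)^2 ] = int_0^t f(s)^2 ds.
Here f(s) = 2*exp(7*s/4), so f(s)^2 = 4*exp(7*s/2). Integrate:
  int_0^t (4*exp(7*s/2)) ds = 8*exp(7*t/2)/7 - 8/7.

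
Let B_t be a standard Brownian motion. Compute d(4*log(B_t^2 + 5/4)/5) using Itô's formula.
d(4*log(B_t^2 + 5/4)/5) = (16*(5 - 4*B_t^2)/(5*(4*B_t^2 + 5)^2)) dt + (32*B_t/(5*(4*B_t^2 + 5))) dB_t

Itô's formula for f(B_t) gives d f(B_t) = f'(B_t) dB_t + (1/2) f''(B_t) dt. Compute derivatives of f(x) = 4*log(x^2 + 5/4)/5:
  f'(x)  = 32*x/(5*(4*x^2 + 5))
  f''(x) = 32*(5 - 4*x^2)/(5*(4*x^2 + 5)^2)
Substitute x = B_t and multiply the f'' term by 1/2:
  drift     = (1/2) * (32*(5 - 4*x^2)/(5*(4*x^2 + 5)^2)) evaluated at B_t = 16*(5 - 4*B_t^2)/(5*(4*B_t^2 + 5)^2)
  diffusion = (32*x/(5*(4*x^2 + 5))) evaluated at B_t = 32*B_t/(5*(4*B_t^2 + 5))
Therefore d(4*log(B_t^2 + 5/4)/5) = (16*(5 - 4*B_t^2)/(5*(4*B_t^2 + 5)^2)) dt + (32*B_t/(5*(4*B_t^2 + 5))) dB_t.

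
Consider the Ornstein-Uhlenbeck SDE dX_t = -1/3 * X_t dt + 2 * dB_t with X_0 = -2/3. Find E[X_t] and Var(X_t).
E[X_t] = -2*exp(-t/3)/3; Var(X_t) = 6 - 6*exp(-2*t/3)

The OU SDE dX = -theta X dt + sigma dB admits the integrating factor exp(theta t): d(exp(theta t) X_t) = sigma exp(theta t) dB_t. Integrating from 0 to t:
  X_t = x_0 * exp(-theta t) + sigma * int_0^t exp(-theta (t-s)) dB_s.
The Itô integral has mean 0 and (by the Itô isometry) variance sigma^2 * int_0^t exp(-2 theta (t - s)) ds = sigma^2 * (1 - exp(-2 theta t)) / (2 theta).
With theta = 1/3, sigma = 2, x_0 = -2/3:
  E[X_t] = -2/3 * exp(-1/3 t) = -2*exp(-t/3)/3
  Var(X_t) = (2)^2 * (1 - exp(-2*1/3 t)) / (2 * 1/3) = 6 - 6*exp(-2*t/3).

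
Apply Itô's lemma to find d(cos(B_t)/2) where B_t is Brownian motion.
d(cos(B_t)/2) = (-cos(B_t)/4) dt + (-sin(B_t)/2) dB_t

Itô's formula for f(B_t) gives d f(B_t) = f'(B_t) dB_t + (1/2) f''(B_t) dt. Compute derivatives of f(x) = cos(x)/2:
  f'(x)  = -sin(x)/2
  f''(x) = -cos(x)/2
Substitute x = B_t and multiply the f'' term by 1/2:
  drift     = (1/2) * (-cos(x)/2) evaluated at B_t = -cos(B_t)/4
  diffusion = (-sin(x)/2) evaluated at B_t = -sin(B_t)/2
Therefore d(cos(B_t)/2) = (-cos(B_t)/4) dt + (-sin(B_t)/2) dB_t.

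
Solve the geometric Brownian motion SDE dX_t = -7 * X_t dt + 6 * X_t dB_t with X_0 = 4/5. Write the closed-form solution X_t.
X_t = 4/5 * exp((-25) * t + (6) * B_t)

For GBM dX = mu X dt + sigma X dB with X_0 = x_0, apply Itô to Y = log X: dY = (mu - sigma^2/2) dt + sigma dB, so Y_t = log(x_0) + (mu - sigma^2/2) t + sigma B_t and hence X_t = x_0 * exp((mu - sigma^2/2) t + sigma B_t).
With mu = -7, sigma = 6, x_0 = 4/5, this gives:
  X_t = 4/5 * exp((-25) * t + (6) * B_t).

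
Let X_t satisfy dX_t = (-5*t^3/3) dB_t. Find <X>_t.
<X>_t = 25*t^7/63

For an Itô process dX_t = a(t) dt + b(t) dB_t, the quadratic variation is <X>_t = int_0^t b(s)^2 ds (the drift term does not contribute). Here b(s) = -5*s^3/3, so
  b(s)^2 = 25*s^6/9.
Integrating from 0 to t:
  <X>_t = int_0^t (25*s^6/9) ds = 25*t^7/63.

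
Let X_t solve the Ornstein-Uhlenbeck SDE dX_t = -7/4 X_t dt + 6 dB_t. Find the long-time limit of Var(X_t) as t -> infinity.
lim Var(X_t) = 72/7

The OU SDE dX = -theta X dt + sigma dB admits the integrating factor exp(theta t): d(exp(theta t) X_t) = sigma exp(theta t) dB_t. Integrating from 0 to t gives X_t = x_0 * exp(-theta t) + sigma * int_0^t exp(-theta (t-s)) dB_s for any initial x_0. The Itô integral has variance (by the Itô isometry) sigma^2 * int_0^t exp(-2 theta (t - s)) ds = sigma^2 * (1 - exp(-2 theta t)) / (2 theta), independent of x_0.
With theta = 7/4, sigma = 6:
  Var(X_t) = (6)^2 * (1 - exp(-2*7/4 t)) / (2 * 7/4) = 72/7 - 72*exp(-7*t/2)/7.
As t -> infinity, exp(-2*7/4 t) -> 0, so the stationary variance is sigma^2 / (2 theta) = 72/7.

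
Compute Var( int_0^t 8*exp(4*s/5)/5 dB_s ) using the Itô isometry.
Var = 8*exp(8*t/5)/5 - 8/5

The Itô integral of a deterministic integrand f(s) has mean 0 because each increment f(s) * (B_{s+ds} - B_s) has mean 0. By the Itô isometry:
  Var( int_0^t f(s) dB_s ) = E[ (int_0^t f(s) dB_s)^2 ] = int_0^t f(s)^2 ds.
Here f(s) = 8*exp(4*s/5)/5, so f(s)^2 = 64*exp(8*s/5)/25. Integrate:
  int_0^t (64*exp(8*s/5)/25) ds = 8*exp(8*t/5)/5 - 8/5.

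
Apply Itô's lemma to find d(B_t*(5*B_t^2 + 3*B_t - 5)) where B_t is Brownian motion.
d(B_t*(5*B_t^2 + 3*B_t - 5)) = (15*B_t + 3) dt + (15*B_t^2 + 6*B_t - 5) dB_t

Itô's formula for f(B_t) gives d f(B_t) = f'(B_t) dB_t + (1/2) f''(B_t) dt. Compute derivatives of f(x) = x*(5*x^2 + 3*x - 5):
  f'(x)  = 15*x^2 + 6*x - 5
  f''(x) = 30*x + 6
Substitute x = B_t and multiply the f'' term by 1/2:
  drift     = (1/2) * (30*x + 6) evaluated at B_t = 15*B_t + 3
  diffusion = (15*x^2 + 6*x - 5) evaluated at B_t = 15*B_t^2 + 6*B_t - 5
Therefore d(B_t*(5*B_t^2 + 3*B_t - 5)) = (15*B_t + 3) dt + (15*B_t^2 + 6*B_t - 5) dB_t.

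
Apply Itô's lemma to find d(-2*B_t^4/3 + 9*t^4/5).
d(-2*B_t^4/3 + 9*t^4/5) = (-4*B_t^2 + 36*t^3/5) dt + (-8*B_t^3/3) dB_t

Itô's formula for f(t, x): d f(t, B_t) = (f_t + (1/2) f_xx) dt + f_x dB_t. Compute partials of f(t, x) = 9*t^4/5 - 2*x^4/3:
  f_t(t,x)  = 36*t^3/5
  f_x(t,x)  = -8*x^3/3
  f_xx(t,x) = -8*x^2
Assemble drift = f_t + (1/2) f_xx = 36*t^3/5 - 4*x^2 and diffusion = f_x = -8*x^3/3. Substituting x = B_t:
  d(-2*B_t^4/3 + 9*t^4/5) = (-4*B_t^2 + 36*t^3/5) dt + (-8*B_t^3/3) dB_t.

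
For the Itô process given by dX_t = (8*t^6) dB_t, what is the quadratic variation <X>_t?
<X>_t = 64*t^13/13

For an Itô process dX_t = a(t) dt + b(t) dB_t, the quadratic variation is <X>_t = int_0^t b(s)^2 ds (the drift term does not contribute). Here b(s) = 8*s^6, so
  b(s)^2 = 64*s^12.
Integrating from 0 to t:
  <X>_t = int_0^t (64*s^12) ds = 64*t^13/13.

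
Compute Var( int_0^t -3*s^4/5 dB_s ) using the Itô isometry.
Var = t^9/25

The Itô integral of a deterministic integrand f(s) has mean 0 because each increment f(s) * (B_{s+ds} - B_s) has mean 0. By the Itô isometry:
  Var( int_0^t f(s) dB_s ) = E[ (int_0^t f(s) dB_s)^2 ] = int_0^t f(s)^2 ds.
Here f(s) = -3*s^4/5, so f(s)^2 = 9*s^8/25. Integrate:
  int_0^t (9*s^8/25) ds = t^9/25.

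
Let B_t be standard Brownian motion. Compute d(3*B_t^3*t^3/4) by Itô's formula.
d(3*B_t^3*t^3/4) = (9*B_t*t^2*(B_t^2 + t)/4) dt + (9*B_t^2*t^3/4) dB_t

Itô's formula for f(t, x): d f(t, B_t) = (f_t + (1/2) f_xx) dt + f_x dB_t. Compute partials of f(t, x) = 3*t^3*x^3/4:
  f_t(t,x)  = 9*t^2*x^3/4
  f_x(t,x)  = 9*t^3*x^2/4
  f_xx(t,x) = 9*t^3*x/2
Assemble drift = f_t + (1/2) f_xx = 9*t^2*x*(t + x^2)/4 and diffusion = f_x = 9*t^3*x^2/4. Substituting x = B_t:
  d(3*B_t^3*t^3/4) = (9*B_t*t^2*(B_t^2 + t)/4) dt + (9*B_t^2*t^3/4) dB_t.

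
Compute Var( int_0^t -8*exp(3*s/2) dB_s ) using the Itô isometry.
Var = 64*exp(3*t)/3 - 64/3

The Itô integral of a deterministic integrand f(s) has mean 0 because each increment f(s) * (B_{s+ds} - B_s) has mean 0. By the Itô isometry:
  Var( int_0^t f(s) dB_s ) = E[ (int_0^t f(s) dB_s)^2 ] = int_0^t f(s)^2 ds.
Here f(s) = -8*exp(3*s/2), so f(s)^2 = 64*exp(3*s). Integrate:
  int_0^t (64*exp(3*s)) ds = 64*exp(3*t)/3 - 64/3.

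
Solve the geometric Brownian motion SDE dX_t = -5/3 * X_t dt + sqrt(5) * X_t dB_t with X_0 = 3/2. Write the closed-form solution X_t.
X_t = 3/2 * exp((-25/6) * t + (sqrt(5)) * B_t)

For GBM dX = mu X dt + sigma X dB with X_0 = x_0, apply Itô to Y = log X: dY = (mu - sigma^2/2) dt + sigma dB, so Y_t = log(x_0) + (mu - sigma^2/2) t + sigma B_t and hence X_t = x_0 * exp((mu - sigma^2/2) t + sigma B_t).
With mu = -5/3, sigma = sqrt(5), x_0 = 3/2, this gives:
  X_t = 3/2 * exp((-25/6) * t + (sqrt(5)) * B_t).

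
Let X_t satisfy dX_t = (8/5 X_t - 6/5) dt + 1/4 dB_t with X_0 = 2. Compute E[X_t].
E[X_t] = 5*exp(8*t/5)/4 + 3/4

Taking expectations and using E[dB_t] = 0, the mean m(t) = E[X_t] satisfies the ODE m'(t) = a m(t) + b with m(0) = x_0. With a = 8/5, b = -6/5, x_0 = 2, the solution is
  m(t) = x_0 * exp(a t) + (b/a) * (exp(a t) - 1)
       = 2 * exp((8/5) t) + ((-6/5)/(8/5)) * (exp((8/5) t) - 1)
       = 5*exp(8*t/5)/4 + 3/4.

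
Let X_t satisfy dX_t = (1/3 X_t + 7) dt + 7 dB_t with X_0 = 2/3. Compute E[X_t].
E[X_t] = 65*exp(t/3)/3 - 21

Taking expectations and using E[dB_t] = 0, the mean m(t) = E[X_t] satisfies the ODE m'(t) = a m(t) + b with m(0) = x_0. With a = 1/3, b = 7, x_0 = 2/3, the solution is
  m(t) = x_0 * exp(a t) + (b/a) * (exp(a t) - 1)
       = (2/3) * exp((1/3) t) + (7/(1/3)) * (exp((1/3) t) - 1)
       = 65*exp(t/3)/3 - 21.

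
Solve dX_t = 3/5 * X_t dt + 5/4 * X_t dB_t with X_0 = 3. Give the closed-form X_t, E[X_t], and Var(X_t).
X_t = 3 * exp((-29/160) t + (5/4) B_t); E[X_t] = 3*exp(3*t/5); Var(X_t) = 9*(exp(25*t/16) - 1)*exp(6*t/5)

For GBM dX = mu X dt + sigma X dB with X_0 = x_0, apply Itô to Y = log X: dY = (mu - sigma^2/2) dt + sigma dB, so Y_t = log(x_0) + (mu - sigma^2/2) t + sigma B_t and hence X_t = x_0 * exp((mu - sigma^2/2) t + sigma B_t).
With mu = 3/5, sigma = 5/4, x_0 = 3, this gives:
  X_t = 3 * exp((-29/160) * t + (5/4) * B_t).
Since sigma*B_t ~ Normal(0, sigma^2 t), E[exp(sigma*B_t)] = exp(sigma^2 t / 2); so E[X_t] = x_0 * exp((mu - sigma^2/2) t) * exp(sigma^2 t / 2) = x_0 * exp(mu t) = 3*exp(3*t/5).
Var(X_t) = E[X_t^2] - (E[X_t])^2 = x_0^2 * exp(2 mu t) * (exp(sigma^2 t) - 1) = 9*(exp(25*t/16) - 1)*exp(6*t/5).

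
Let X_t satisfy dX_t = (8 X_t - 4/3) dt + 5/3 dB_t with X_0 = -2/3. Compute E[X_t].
E[X_t] = 1/6 - 5*exp(8*t)/6

Taking expectations and using E[dB_t] = 0, the mean m(t) = E[X_t] satisfies the ODE m'(t) = a m(t) + b with m(0) = x_0. With a = 8, b = -4/3, x_0 = -2/3, the solution is
  m(t) = x_0 * exp(a t) + (b/a) * (exp(a t) - 1)
       = (-2/3) * exp(8 t) + ((-4/3)/8) * (exp(8 t) - 1)
       = 1/6 - 5*exp(8*t)/6.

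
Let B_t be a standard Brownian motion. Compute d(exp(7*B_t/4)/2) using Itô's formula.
d(exp(7*B_t/4)/2) = (49*exp(7*B_t/4)/64) dt + (7*exp(7*B_t/4)/8) dB_t

Itô's formula for f(B_t) gives d f(B_t) = f'(B_t) dB_t + (1/2) f''(B_t) dt. Compute derivatives of f(x) = exp(7*x/4)/2:
  f'(x)  = 7*exp(7*x/4)/8
  f''(x) = 49*exp(7*x/4)/32
Substitute x = B_t and multiply the f'' term by 1/2:
  drift     = (1/2) * (49*exp(7*x/4)/32) evaluated at B_t = 49*exp(7*B_t/4)/64
  diffusion = (7*exp(7*x/4)/8) evaluated at B_t = 7*exp(7*B_t/4)/8
Therefore d(exp(7*B_t/4)/2) = (49*exp(7*B_t/4)/64) dt + (7*exp(7*B_t/4)/8) dB_t.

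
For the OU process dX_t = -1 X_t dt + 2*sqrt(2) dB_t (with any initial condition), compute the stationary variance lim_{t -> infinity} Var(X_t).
lim Var(X_t) = 4

The OU SDE dX = -theta X dt + sigma dB admits the integrating factor exp(theta t): d(exp(theta t) X_t) = sigma exp(theta t) dB_t. Integrating from 0 to t gives X_t = x_0 * exp(-theta t) + sigma * int_0^t exp(-theta (t-s)) dB_s for any initial x_0. The Itô integral has variance (by the Itô isometry) sigma^2 * int_0^t exp(-2 theta (t - s)) ds = sigma^2 * (1 - exp(-2 theta t)) / (2 theta), independent of x_0.
With theta = 1, sigma = 2*sqrt(2):
  Var(X_t) = (2*sqrt(2))^2 * (1 - exp(-2*1 t)) / (2 * 1) = 4 - 4*exp(-2*t).
As t -> infinity, exp(-2*1 t) -> 0, so the stationary variance is sigma^2 / (2 theta) = 4.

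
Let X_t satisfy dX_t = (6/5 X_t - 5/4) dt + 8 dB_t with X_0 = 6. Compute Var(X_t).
Var(X_t) = 80*exp(12*t/5)/3 - 80/3

The variance V(t) = Var(X_t) satisfies V'(t) = 2 a V(t) + c^2 with V(0) = 0 (drift coefficient is linear in X, diffusion is constant). With a = 6/5, c = 8, the solution is
  V(t) = (c^2 / (2 a)) * (exp(2 a t) - 1)
       = (8^2 / (2*(6/5))) * (exp((12/5) t) - 1)
       = 80*exp(12*t/5)/3 - 80/3.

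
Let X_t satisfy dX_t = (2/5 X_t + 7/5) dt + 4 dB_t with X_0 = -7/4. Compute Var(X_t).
Var(X_t) = 20*exp(4*t/5) - 20

The variance V(t) = Var(X_t) satisfies V'(t) = 2 a V(t) + c^2 with V(0) = 0 (drift coefficient is linear in X, diffusion is constant). With a = 2/5, c = 4, the solution is
  V(t) = (c^2 / (2 a)) * (exp(2 a t) - 1)
       = (4^2 / (2*(2/5))) * (exp((4/5) t) - 1)
       = 20*exp(4*t/5) - 20.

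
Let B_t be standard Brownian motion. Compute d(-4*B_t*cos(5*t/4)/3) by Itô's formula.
d(-4*B_t*cos(5*t/4)/3) = (5*B_t*sin(5*t/4)/3) dt + (-4*cos(5*t/4)/3) dB_t

Itô's formula for f(t, x): d f(t, B_t) = (f_t + (1/2) f_xx) dt + f_x dB_t. Compute partials of f(t, x) = -4*x*cos(5*t/4)/3:
  f_t(t,x)  = 5*x*sin(5*t/4)/3
  f_x(t,x)  = -4*cos(5*t/4)/3
  f_xx(t,x) = 0
Assemble drift = f_t + (1/2) f_xx = 5*x*sin(5*t/4)/3 and diffusion = f_x = -4*cos(5*t/4)/3. Substituting x = B_t:
  d(-4*B_t*cos(5*t/4)/3) = (5*B_t*sin(5*t/4)/3) dt + (-4*cos(5*t/4)/3) dB_t.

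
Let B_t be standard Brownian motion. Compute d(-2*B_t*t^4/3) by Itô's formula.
d(-2*B_t*t^4/3) = (-8*B_t*t^3/3) dt + (-2*t^4/3) dB_t

Itô's formula for f(t, x): d f(t, B_t) = (f_t + (1/2) f_xx) dt + f_x dB_t. Compute partials of f(t, x) = -2*t^4*x/3:
  f_t(t,x)  = -8*t^3*x/3
  f_x(t,x)  = -2*t^4/3
  f_xx(t,x) = 0
Assemble drift = f_t + (1/2) f_xx = -8*t^3*x/3 and diffusion = f_x = -2*t^4/3. Substituting x = B_t:
  d(-2*B_t*t^4/3) = (-8*B_t*t^3/3) dt + (-2*t^4/3) dB_t.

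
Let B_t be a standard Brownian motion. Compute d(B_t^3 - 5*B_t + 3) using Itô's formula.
d(B_t^3 - 5*B_t + 3) = (3*B_t) dt + (3*B_t^2 - 5) dB_t

Itô's formula for f(B_t) gives d f(B_t) = f'(B_t) dB_t + (1/2) f''(B_t) dt. Compute derivatives of f(x) = x^3 - 5*x + 3:
  f'(x)  = 3*x^2 - 5
  f''(x) = 6*x
Substitute x = B_t and multiply the f'' term by 1/2:
  drift     = (1/2) * (6*x) evaluated at B_t = 3*B_t
  diffusion = (3*x^2 - 5) evaluated at B_t = 3*B_t^2 - 5
Therefore d(B_t^3 - 5*B_t + 3) = (3*B_t) dt + (3*B_t^2 - 5) dB_t.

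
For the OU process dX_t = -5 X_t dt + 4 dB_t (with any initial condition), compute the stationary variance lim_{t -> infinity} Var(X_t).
lim Var(X_t) = 8/5

The OU SDE dX = -theta X dt + sigma dB admits the integrating factor exp(theta t): d(exp(theta t) X_t) = sigma exp(theta t) dB_t. Integrating from 0 to t gives X_t = x_0 * exp(-theta t) + sigma * int_0^t exp(-theta (t-s)) dB_s for any initial x_0. The Itô integral has variance (by the Itô isometry) sigma^2 * int_0^t exp(-2 theta (t - s)) ds = sigma^2 * (1 - exp(-2 theta t)) / (2 theta), independent of x_0.
With theta = 5, sigma = 4:
  Var(X_t) = (4)^2 * (1 - exp(-2*5 t)) / (2 * 5) = 8/5 - 8*exp(-10*t)/5.
As t -> infinity, exp(-2*5 t) -> 0, so the stationary variance is sigma^2 / (2 theta) = 8/5.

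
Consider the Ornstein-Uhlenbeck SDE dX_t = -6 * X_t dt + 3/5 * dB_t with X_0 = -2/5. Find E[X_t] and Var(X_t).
E[X_t] = -2*exp(-6*t)/5; Var(X_t) = 3/100 - 3*exp(-12*t)/100

The OU SDE dX = -theta X dt + sigma dB admits the integrating factor exp(theta t): d(exp(theta t) X_t) = sigma exp(theta t) dB_t. Integrating from 0 to t:
  X_t = x_0 * exp(-theta t) + sigma * int_0^t exp(-theta (t-s)) dB_s.
The Itô integral has mean 0 and (by the Itô isometry) variance sigma^2 * int_0^t exp(-2 theta (t - s)) ds = sigma^2 * (1 - exp(-2 theta t)) / (2 theta).
With theta = 6, sigma = 3/5, x_0 = -2/5:
  E[X_t] = -2/5 * exp(-6 t) = -2*exp(-6*t)/5
  Var(X_t) = (3/5)^2 * (1 - exp(-2*6 t)) / (2 * 6) = 3/100 - 3*exp(-12*t)/100.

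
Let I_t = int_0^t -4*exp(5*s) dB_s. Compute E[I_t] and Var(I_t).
E[I_t] = 0; Var(I_t) = 8*exp(10*t)/5 - 8/5

The Itô integral of a deterministic integrand f(s) has mean 0 because each increment f(s) * (B_{s+ds} - B_s) has mean 0. By the Itô isometry:
  Var( int_0^t f(s) dB_s ) = E[ (int_0^t f(s) dB_s)^2 ] = int_0^t f(s)^2 ds.
Here f(s) = -4*exp(5*s), so f(s)^2 = 16*exp(10*s). Integrate:
  int_0^t (16*exp(10*s)) ds = 8*exp(10*t)/5 - 8/5.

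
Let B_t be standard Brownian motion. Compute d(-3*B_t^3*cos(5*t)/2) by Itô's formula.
d(-3*B_t^3*cos(5*t)/2) = (3*B_t*(5*B_t^2*sin(5*t) - 3*cos(5*t))/2) dt + (-9*B_t^2*cos(5*t)/2) dB_t

Itô's formula for f(t, x): d f(t, B_t) = (f_t + (1/2) f_xx) dt + f_x dB_t. Compute partials of f(t, x) = -3*x^3*cos(5*t)/2:
  f_t(t,x)  = 15*x^3*sin(5*t)/2
  f_x(t,x)  = -9*x^2*cos(5*t)/2
  f_xx(t,x) = -9*x*cos(5*t)
Assemble drift = f_t + (1/2) f_xx = 3*x*(5*x^2*sin(5*t) - 3*cos(5*t))/2 and diffusion = f_x = -9*x^2*cos(5*t)/2. Substituting x = B_t:
  d(-3*B_t^3*cos(5*t)/2) = (3*B_t*(5*B_t^2*sin(5*t) - 3*cos(5*t))/2) dt + (-9*B_t^2*cos(5*t)/2) dB_t.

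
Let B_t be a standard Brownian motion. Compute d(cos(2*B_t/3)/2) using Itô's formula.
d(cos(2*B_t/3)/2) = (-cos(2*B_t/3)/9) dt + (-sin(2*B_t/3)/3) dB_t

Itô's formula for f(B_t) gives d f(B_t) = f'(B_t) dB_t + (1/2) f''(B_t) dt. Compute derivatives of f(x) = cos(2*x/3)/2:
  f'(x)  = -sin(2*x/3)/3
  f''(x) = -2*cos(2*x/3)/9
Substitute x = B_t and multiply the f'' term by 1/2:
  drift     = (1/2) * (-2*cos(2*x/3)/9) evaluated at B_t = -cos(2*B_t/3)/9
  diffusion = (-sin(2*x/3)/3) evaluated at B_t = -sin(2*B_t/3)/3
Therefore d(cos(2*B_t/3)/2) = (-cos(2*B_t/3)/9) dt + (-sin(2*B_t/3)/3) dB_t.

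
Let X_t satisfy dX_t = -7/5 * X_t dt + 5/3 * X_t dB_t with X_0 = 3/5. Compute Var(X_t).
Var(X_t) = (9*exp(25*t/9) - 9)*exp(-14*t/5)/25

For GBM dX = mu X dt + sigma X dB with X_0 = x_0, apply Itô to Y = log X: dY = (mu - sigma^2/2) dt + sigma dB, so Y_t = log(x_0) + (mu - sigma^2/2) t + sigma B_t and hence X_t = x_0 * exp((mu - sigma^2/2) t + sigma B_t).
With mu = -7/5, sigma = 5/3, x_0 = 3/5, this gives:
  X_t = 3/5 * exp((-251/90) * t + (5/3) * B_t).
Since sigma*B_t ~ Normal(0, sigma^2 t), E[exp(sigma*B_t)] = exp(sigma^2 t / 2); so E[X_t] = x_0 * exp((mu - sigma^2/2) t) * exp(sigma^2 t / 2) = x_0 * exp(mu t) = 3*exp(-7*t/5)/5.
Var(X_t) = E[X_t^2] - (E[X_t])^2 = x_0^2 * exp(2 mu t) * (exp(sigma^2 t) - 1) = (9*exp(25*t/9) - 9)*exp(-14*t/5)/25.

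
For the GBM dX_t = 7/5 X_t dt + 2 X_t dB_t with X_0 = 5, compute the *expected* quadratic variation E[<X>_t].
E[<X>_t] = 250*exp(34*t/5)/17 - 250/17

<X>_t = int_0^t (2 * X_s)^2 ds. Taking expectation inside the integral: E[<X>_t] = 2^2 * int_0^t E[X_s^2] ds. For GBM, E[X_s^2] = x_0^2 * exp((2 mu + sigma^2) s). Integrating:
  E[<X>_t] = 2^2 * 5^2 * (exp((2*(7/5) + 2^2) t) - 1) / (2*(7/5) + 2^2)
           = 2^2 * 5^2 * (exp((34/5) t) - 1) / (34/5) = 250*exp(34*t/5)/17 - 250/17.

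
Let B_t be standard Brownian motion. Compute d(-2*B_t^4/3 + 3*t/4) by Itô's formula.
d(-2*B_t^4/3 + 3*t/4) = (3/4 - 4*B_t^2) dt + (-8*B_t^3/3) dB_t

Itô's formula for f(t, x): d f(t, B_t) = (f_t + (1/2) f_xx) dt + f_x dB_t. Compute partials of f(t, x) = 3*t/4 - 2*x^4/3:
  f_t(t,x)  = 3/4
  f_x(t,x)  = -8*x^3/3
  f_xx(t,x) = -8*x^2
Assemble drift = f_t + (1/2) f_xx = 3/4 - 4*x^2 and diffusion = f_x = -8*x^3/3. Substituting x = B_t:
  d(-2*B_t^4/3 + 3*t/4) = (3/4 - 4*B_t^2) dt + (-8*B_t^3/3) dB_t.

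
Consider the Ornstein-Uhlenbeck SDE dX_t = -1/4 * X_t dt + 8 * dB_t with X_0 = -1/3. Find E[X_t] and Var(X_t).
E[X_t] = -exp(-t/4)/3; Var(X_t) = 128 - 128*exp(-t/2)

The OU SDE dX = -theta X dt + sigma dB admits the integrating factor exp(theta t): d(exp(theta t) X_t) = sigma exp(theta t) dB_t. Integrating from 0 to t:
  X_t = x_0 * exp(-theta t) + sigma * int_0^t exp(-theta (t-s)) dB_s.
The Itô integral has mean 0 and (by the Itô isometry) variance sigma^2 * int_0^t exp(-2 theta (t - s)) ds = sigma^2 * (1 - exp(-2 theta t)) / (2 theta).
With theta = 1/4, sigma = 8, x_0 = -1/3:
  E[X_t] = -1/3 * exp(-1/4 t) = -exp(-t/4)/3
  Var(X_t) = (8)^2 * (1 - exp(-2*1/4 t)) / (2 * 1/4) = 128 - 128*exp(-t/2).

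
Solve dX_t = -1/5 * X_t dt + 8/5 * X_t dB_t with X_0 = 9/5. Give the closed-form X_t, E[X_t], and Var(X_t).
X_t = 9/5 * exp((-37/25) t + (8/5) B_t); E[X_t] = 9*exp(-t/5)/5; Var(X_t) = (81*exp(64*t/25) - 81)*exp(-2*t/5)/25

For GBM dX = mu X dt + sigma X dB with X_0 = x_0, apply Itô to Y = log X: dY = (mu - sigma^2/2) dt + sigma dB, so Y_t = log(x_0) + (mu - sigma^2/2) t + sigma B_t and hence X_t = x_0 * exp((mu - sigma^2/2) t + sigma B_t).
With mu = -1/5, sigma = 8/5, x_0 = 9/5, this gives:
  X_t = 9/5 * exp((-37/25) * t + (8/5) * B_t).
Since sigma*B_t ~ Normal(0, sigma^2 t), E[exp(sigma*B_t)] = exp(sigma^2 t / 2); so E[X_t] = x_0 * exp((mu - sigma^2/2) t) * exp(sigma^2 t / 2) = x_0 * exp(mu t) = 9*exp(-t/5)/5.
Var(X_t) = E[X_t^2] - (E[X_t])^2 = x_0^2 * exp(2 mu t) * (exp(sigma^2 t) - 1) = (81*exp(64*t/25) - 81)*exp(-2*t/5)/25.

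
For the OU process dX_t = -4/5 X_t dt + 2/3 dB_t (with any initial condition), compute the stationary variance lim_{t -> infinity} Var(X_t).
lim Var(X_t) = 5/18

The OU SDE dX = -theta X dt + sigma dB admits the integrating factor exp(theta t): d(exp(theta t) X_t) = sigma exp(theta t) dB_t. Integrating from 0 to t gives X_t = x_0 * exp(-theta t) + sigma * int_0^t exp(-theta (t-s)) dB_s for any initial x_0. The Itô integral has variance (by the Itô isometry) sigma^2 * int_0^t exp(-2 theta (t - s)) ds = sigma^2 * (1 - exp(-2 theta t)) / (2 theta), independent of x_0.
With theta = 4/5, sigma = 2/3:
  Var(X_t) = (2/3)^2 * (1 - exp(-2*4/5 t)) / (2 * 4/5) = 5/18 - 5*exp(-8*t/5)/18.
As t -> infinity, exp(-2*4/5 t) -> 0, so the stationary variance is sigma^2 / (2 theta) = 5/18.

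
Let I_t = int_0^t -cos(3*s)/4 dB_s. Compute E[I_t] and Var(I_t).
E[I_t] = 0; Var(I_t) = t/32 + sin(6*t)/192

The Itô integral of a deterministic integrand f(s) has mean 0 because each increment f(s) * (B_{s+ds} - B_s) has mean 0. By the Itô isometry:
  Var( int_0^t f(s) dB_s ) = E[ (int_0^t f(s) dB_s)^2 ] = int_0^t f(s)^2 ds.
Here f(s) = -cos(3*s)/4, so f(s)^2 = cos(3*s)^2/16. Integrate:
  int_0^t (cos(3*s)^2/16) ds = t/32 + sin(6*t)/192.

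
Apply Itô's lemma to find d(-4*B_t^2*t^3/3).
d(-4*B_t^2*t^3/3) = (4*t^2*(-3*B_t^2 - t)/3) dt + (-8*B_t*t^3/3) dB_t

Itô's formula for f(t, x): d f(t, B_t) = (f_t + (1/2) f_xx) dt + f_x dB_t. Compute partials of f(t, x) = -4*t^3*x^2/3:
  f_t(t,x)  = -4*t^2*x^2
  f_x(t,x)  = -8*t^3*x/3
  f_xx(t,x) = -8*t^3/3
Assemble drift = f_t + (1/2) f_xx = 4*t^2*(-t - 3*x^2)/3 and diffusion = f_x = -8*t^3*x/3. Substituting x = B_t:
  d(-4*B_t^2*t^3/3) = (4*t^2*(-3*B_t^2 - t)/3) dt + (-8*B_t*t^3/3) dB_t.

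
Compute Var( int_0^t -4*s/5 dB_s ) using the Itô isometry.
Var = 16*t^3/75

The Itô integral of a deterministic integrand f(s) has mean 0 because each increment f(s) * (B_{s+ds} - B_s) has mean 0. By the Itô isometry:
  Var( int_0^t f(s) dB_s ) = E[ (int_0^t f(s) dB_s)^2 ] = int_0^t f(s)^2 ds.
Here f(s) = -4*s/5, so f(s)^2 = 16*s^2/25. Integrate:
  int_0^t (16*s^2/25) ds = 16*t^3/75.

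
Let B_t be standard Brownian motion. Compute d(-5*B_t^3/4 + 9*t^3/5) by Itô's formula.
d(-5*B_t^3/4 + 9*t^3/5) = (-15*B_t/4 + 27*t^2/5) dt + (-15*B_t^2/4) dB_t

Itô's formula for f(t, x): d f(t, B_t) = (f_t + (1/2) f_xx) dt + f_x dB_t. Compute partials of f(t, x) = 9*t^3/5 - 5*x^3/4:
  f_t(t,x)  = 27*t^2/5
  f_x(t,x)  = -15*x^2/4
  f_xx(t,x) = -15*x/2
Assemble drift = f_t + (1/2) f_xx = 27*t^2/5 - 15*x/4 and diffusion = f_x = -15*x^2/4. Substituting x = B_t:
  d(-5*B_t^3/4 + 9*t^3/5) = (-15*B_t/4 + 27*t^2/5) dt + (-15*B_t^2/4) dB_t.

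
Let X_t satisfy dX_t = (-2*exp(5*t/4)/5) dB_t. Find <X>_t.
<X>_t = 8*exp(5*t/2)/125 - 8/125

For an Itô process dX_t = a(t) dt + b(t) dB_t, the quadratic variation is <X>_t = int_0^t b(s)^2 ds (the drift term does not contribute). Here b(s) = -2*exp(5*s/4)/5, so
  b(s)^2 = 4*exp(5*s/2)/25.
Integrating from 0 to t:
  <X>_t = int_0^t (4*exp(5*s/2)/25) ds = 8*exp(5*t/2)/125 - 8/125.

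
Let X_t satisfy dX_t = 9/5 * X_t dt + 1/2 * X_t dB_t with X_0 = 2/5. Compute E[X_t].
E[X_t] = 2*exp(9*t/5)/5

For GBM dX = mu X dt + sigma X dB with X_0 = x_0, apply Itô to Y = log X: dY = (mu - sigma^2/2) dt + sigma dB, so Y_t = log(x_0) + (mu - sigma^2/2) t + sigma B_t and hence X_t = x_0 * exp((mu - sigma^2/2) t + sigma B_t).
With mu = 9/5, sigma = 1/2, x_0 = 2/5, this gives:
  X_t = 2/5 * exp((67/40) * t + (1/2) * B_t).
Since sigma*B_t ~ Normal(0, sigma^2 t), E[exp(sigma*B_t)] = exp(sigma^2 t / 2); so E[X_t] = x_0 * exp((mu - sigma^2/2) t) * exp(sigma^2 t / 2) = x_0 * exp(mu t) = 2*exp(9*t/5)/5.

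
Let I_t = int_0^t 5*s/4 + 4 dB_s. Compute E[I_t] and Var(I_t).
E[I_t] = 0; Var(I_t) = t*(25*t^2 + 240*t + 768)/48

The Itô integral of a deterministic integrand f(s) has mean 0 because each increment f(s) * (B_{s+ds} - B_s) has mean 0. By the Itô isometry:
  Var( int_0^t f(s) dB_s ) = E[ (int_0^t f(s) dB_s)^2 ] = int_0^t f(s)^2 ds.
Here f(s) = 5*s/4 + 4, so f(s)^2 = (5*s + 16)^2/16. Integrate:
  int_0^t ((5*s + 16)^2/16) ds = t*(25*t^2 + 240*t + 768)/48.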